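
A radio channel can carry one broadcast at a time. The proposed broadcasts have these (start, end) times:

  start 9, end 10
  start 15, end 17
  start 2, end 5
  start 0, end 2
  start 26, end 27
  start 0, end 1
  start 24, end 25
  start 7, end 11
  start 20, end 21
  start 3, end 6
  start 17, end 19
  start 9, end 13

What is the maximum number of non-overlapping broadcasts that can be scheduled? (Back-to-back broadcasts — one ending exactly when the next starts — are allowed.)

Sorted by end: (0,1)  (0,2)  (2,5)  (3,6)  (9,10)  (7,11)  (9,13)  (15,17)  (17,19)  (20,21)  (24,25)  (26,27)
take (0,1); skip (0,2); take (2,5); skip (3,6); take (9,10); skip (9,13); take (15,17); take (17,19); take (20,21); take (24,25); take (26,27).
Selected 8 broadcasts.

8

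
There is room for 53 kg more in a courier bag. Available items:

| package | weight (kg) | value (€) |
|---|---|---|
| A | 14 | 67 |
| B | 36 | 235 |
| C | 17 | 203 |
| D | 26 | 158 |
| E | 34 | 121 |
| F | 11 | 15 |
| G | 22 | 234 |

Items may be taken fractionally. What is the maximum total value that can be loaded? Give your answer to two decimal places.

Greedy by value/weight ratio, highest first.
Ratios (sorted): C 11.94, G 10.64, B 6.53, D 6.08, A 4.79, E 3.56, F 1.36
take C (17 @ 203); take G (22 @ 234); take 14/36 of B → 91.39. Capacity used 53/53.
Total value = 528.39

528.39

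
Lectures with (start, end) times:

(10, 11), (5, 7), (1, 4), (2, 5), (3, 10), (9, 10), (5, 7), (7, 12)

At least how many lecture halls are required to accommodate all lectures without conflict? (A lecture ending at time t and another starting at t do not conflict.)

The answer is the maximum number of intervals overlapping at any instant.
starts: [1, 2, 3, 5, 5, 7, 9, 10]
ends:   [4, 5, 7, 7, 10, 10, 11, 12]
s1→1 s2→2 s3→3  — peak 3.

3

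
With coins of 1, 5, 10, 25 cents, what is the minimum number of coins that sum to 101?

5

Greedy: take as many of the largest coin as possible, then repeat with the remainder.
101 − 4×25→1 − 1×1→0
Total coins = 4 + 1 = 5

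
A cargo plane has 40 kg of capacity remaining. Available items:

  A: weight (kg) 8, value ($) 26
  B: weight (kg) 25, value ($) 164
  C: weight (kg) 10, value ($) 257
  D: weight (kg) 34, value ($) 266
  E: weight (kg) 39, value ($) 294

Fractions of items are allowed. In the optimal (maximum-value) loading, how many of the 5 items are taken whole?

Ratios (sorted): C 25.70, D 7.82, E 7.54, B 6.56, A 3.25
take C (10 @ 257); take 30/34 of D → 234.71. Capacity used 40/40.
1 item(s) taken whole; one partial (take 30/34 of D).

1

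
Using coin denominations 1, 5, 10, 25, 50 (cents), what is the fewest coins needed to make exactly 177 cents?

Use the largest denomination that fits, subtract, and repeat.
177 − 3×50→27 − 1×25→2 − 2×1→0
Total coins = 3 + 1 + 2 = 6

6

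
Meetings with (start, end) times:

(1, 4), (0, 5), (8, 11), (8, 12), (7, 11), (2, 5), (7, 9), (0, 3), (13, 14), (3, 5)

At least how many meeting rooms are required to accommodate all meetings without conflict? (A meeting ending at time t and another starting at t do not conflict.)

Events (time:±→running): 0:+→1 0:+→2 1:+→3 2:+→4 … peak 4.

4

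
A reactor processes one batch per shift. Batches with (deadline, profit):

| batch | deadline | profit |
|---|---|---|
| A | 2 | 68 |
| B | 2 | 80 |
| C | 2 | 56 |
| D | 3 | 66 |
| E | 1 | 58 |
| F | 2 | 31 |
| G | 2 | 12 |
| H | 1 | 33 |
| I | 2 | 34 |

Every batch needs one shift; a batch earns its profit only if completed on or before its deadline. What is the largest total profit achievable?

214

Take jobs in profit order; each goes to the latest open slot no later than its deadline.
By profit: B(d2,80), A(d2,68), D(d3,66), E(d1,58), C(d2,56), I(d2,34), H(d1,33), F(d2,31), G(d2,12)
B→slot 2; A→slot 1; D→slot 3; E skipped; C skipped; I skipped; H skipped; F skipped; G skipped.
Profit = 68 + 80 + 66 = 214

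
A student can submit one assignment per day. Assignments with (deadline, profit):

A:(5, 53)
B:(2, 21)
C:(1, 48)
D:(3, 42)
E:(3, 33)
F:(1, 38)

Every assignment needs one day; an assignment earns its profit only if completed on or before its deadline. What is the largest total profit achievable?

Take jobs in profit order; each goes to the latest open slot no later than its deadline.
Profit order: A=53 C=48 D=42 F=38 E=33 B=21
Assign: A→slot 5, C→slot 1, D→slot 3, F skipped, E→slot 2, B skipped.
Slots: [1:C] [2:E] [3:D] [5:A]
Profit = 48 + 33 + 42 + 53 = 176

176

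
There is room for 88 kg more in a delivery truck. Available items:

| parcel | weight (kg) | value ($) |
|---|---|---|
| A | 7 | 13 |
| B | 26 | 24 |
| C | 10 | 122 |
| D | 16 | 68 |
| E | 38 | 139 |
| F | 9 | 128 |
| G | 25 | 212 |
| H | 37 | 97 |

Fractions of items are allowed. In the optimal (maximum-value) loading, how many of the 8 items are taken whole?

Sort by value per unit weight and fill in that order.
Order: F (128/9=14.22) > C (122/10=12.20) > G (212/25=8.48) > D (68/16=4.25) > E (139/38=3.66) > H (97/37=2.62) > A (13/7=1.86) > B (24/26=0.92)
Fill: take F (9 @ 128) → take C (10 @ 122) → take G (25 @ 212) → take D (16 @ 68) → take 28/38 of E → 102.42; 88/88 used.
4 item(s) taken whole; one partial (take 28/38 of E).

4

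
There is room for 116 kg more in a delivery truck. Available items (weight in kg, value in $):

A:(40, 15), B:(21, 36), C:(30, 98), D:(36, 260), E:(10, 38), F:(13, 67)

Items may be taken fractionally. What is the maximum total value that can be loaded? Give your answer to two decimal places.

501.25

Greedy by value/weight ratio, highest first.
Order: D (260/36=7.22) > F (67/13=5.15) > E (38/10=3.80) > C (98/30=3.27) > B (36/21=1.71) > A (15/40=0.38)
Fill: take D (36 @ 260) → take F (13 @ 67) → take E (10 @ 38) → take C (30 @ 98) → take B (21 @ 36) → take 6/40 of A → 2.25; 116/116 used.
Total value = 501.25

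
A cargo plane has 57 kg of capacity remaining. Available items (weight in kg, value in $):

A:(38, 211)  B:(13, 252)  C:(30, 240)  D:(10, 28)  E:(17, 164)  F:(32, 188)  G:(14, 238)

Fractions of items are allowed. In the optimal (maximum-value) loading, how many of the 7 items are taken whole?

Order: B (252/13=19.38) > G (238/14=17.00) > E (164/17=9.65) > C (240/30=8.00) > F (188/32=5.88) > A (211/38=5.55) > D (28/10=2.80)
Fill: take B (13 @ 252) → take G (14 @ 238) → take E (17 @ 164) → take 13/30 of C → 104.00; 57/57 used.
3 item(s) taken whole; one partial (take 13/30 of C).

3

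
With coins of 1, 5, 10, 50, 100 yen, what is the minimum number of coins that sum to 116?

Use the largest denomination that fits, subtract, and repeat.
116 = 1×100 + 1×10 + 1×5 + 1×1
Total coins = 1 + 1 + 1 + 1 = 4

4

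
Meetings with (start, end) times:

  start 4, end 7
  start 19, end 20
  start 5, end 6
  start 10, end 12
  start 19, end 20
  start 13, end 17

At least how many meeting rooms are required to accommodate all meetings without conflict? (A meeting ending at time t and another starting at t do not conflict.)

2

The answer is the maximum number of intervals overlapping at any instant.
starts: [4, 5, 10, 13, 19, 19]
ends:   [6, 7, 12, 17, 20, 20]
s4→1 s5→2  — peak 2.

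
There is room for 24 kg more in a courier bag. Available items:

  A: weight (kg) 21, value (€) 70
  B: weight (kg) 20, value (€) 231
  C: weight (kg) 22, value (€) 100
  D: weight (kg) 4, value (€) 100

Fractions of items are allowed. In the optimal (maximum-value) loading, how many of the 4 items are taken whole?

Order: D (100/4=25.00) > B (231/20=11.55) > C (100/22=4.55) > A (70/21=3.33)
Fill: take D (4 @ 100) → take B (20 @ 231); 24/24 used.
2 item(s) taken whole.

2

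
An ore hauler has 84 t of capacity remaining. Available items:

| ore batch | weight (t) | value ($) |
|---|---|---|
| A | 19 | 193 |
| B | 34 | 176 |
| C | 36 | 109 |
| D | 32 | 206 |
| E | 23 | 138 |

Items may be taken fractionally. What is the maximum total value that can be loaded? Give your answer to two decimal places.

Sort by value per unit weight and fill in that order.
Ratios (sorted): A 10.16, D 6.44, E 6.00, B 5.18, C 3.03
take A (19 @ 193); take D (32 @ 206); take E (23 @ 138); take 10/34 of B → 51.76. Capacity used 84/84.
Total value = 588.76

588.76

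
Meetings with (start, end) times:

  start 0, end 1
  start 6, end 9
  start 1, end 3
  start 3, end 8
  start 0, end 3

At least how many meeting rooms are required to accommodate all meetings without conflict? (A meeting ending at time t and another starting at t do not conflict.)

2

Count concurrent intervals with a sweep; the peak is the room count.
starts: [0, 0, 1, 3, 6]
ends:   [1, 3, 3, 8, 9]
s0→1 s0→2  — peak 2.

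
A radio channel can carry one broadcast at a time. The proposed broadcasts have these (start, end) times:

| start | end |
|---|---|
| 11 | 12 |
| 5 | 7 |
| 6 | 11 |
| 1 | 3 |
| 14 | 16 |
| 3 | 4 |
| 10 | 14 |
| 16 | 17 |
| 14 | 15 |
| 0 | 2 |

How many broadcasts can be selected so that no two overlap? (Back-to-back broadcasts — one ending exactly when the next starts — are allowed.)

Order by finish time; keep every interval that doesn't clash with the previous kept one.
Sorted by end: (0,2)  (1,3)  (3,4)  (5,7)  (6,11)  (11,12)  (10,14)  (14,15)  (14,16)  (16,17)
take (0,2); take (3,4); take (5,7); skip (6,11); take (11,12); skip (10,14); take (14,15); skip (14,16); take (16,17).
Selected 6 broadcasts.

6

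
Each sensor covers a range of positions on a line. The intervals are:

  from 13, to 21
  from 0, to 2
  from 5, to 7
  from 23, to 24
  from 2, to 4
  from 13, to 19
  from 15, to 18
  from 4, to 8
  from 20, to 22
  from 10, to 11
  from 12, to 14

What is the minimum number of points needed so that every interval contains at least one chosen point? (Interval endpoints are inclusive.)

Process intervals by earliest right end; each time one isn't hit yet, stab at its right endpoint.
Sorted: [0,2] [2,4] [5,7] [4,8] [10,11] [12,14] [15,18] [13,19] [13,21] [20,22] [23,24]
{[0,2],[2,4]} hit by 2; {[5,7],[4,8]} hit by 7; {[10,11]} hit by 11; {[12,14]} hit by 14; {[15,18],[13,19],[13,21]} hit by 18; {[20,22]} hit by 22; {[23,24]} hit by 24.
Points: 2, 7, 11, 14, 18, 22, 24 (7 total).

7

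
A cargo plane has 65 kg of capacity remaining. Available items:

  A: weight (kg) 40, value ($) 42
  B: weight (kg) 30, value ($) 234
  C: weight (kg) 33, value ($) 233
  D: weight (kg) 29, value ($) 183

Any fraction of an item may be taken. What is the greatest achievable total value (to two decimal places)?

Order: B (234/30=7.80) > C (233/33=7.06) > D (183/29=6.31) > A (42/40=1.05)
Fill: take B (30 @ 234) → take C (33 @ 233) → take 2/29 of D → 12.62; 65/65 used.
Total value = 479.62

479.62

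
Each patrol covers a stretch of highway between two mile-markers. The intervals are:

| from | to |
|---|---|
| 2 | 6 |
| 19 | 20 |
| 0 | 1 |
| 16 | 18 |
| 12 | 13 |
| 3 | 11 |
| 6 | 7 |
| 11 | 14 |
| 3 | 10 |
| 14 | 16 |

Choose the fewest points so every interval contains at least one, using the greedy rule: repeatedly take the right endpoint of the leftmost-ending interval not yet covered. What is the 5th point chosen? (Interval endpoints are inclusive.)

Sorted: [0,1] [2,6] [6,7] [3,10] [3,11] [12,13] [11,14] [14,16] [16,18] [19,20]
{[0,1]} hit by 1; {[2,6],[6,7],[3,10],[3,11]} hit by 6; {[12,13],[11,14]} hit by 13; {[14,16],[16,18]} hit by 16; {[19,20]} hit by 20.
Points: 1, 6, 13, 16, 20 (5 total).

20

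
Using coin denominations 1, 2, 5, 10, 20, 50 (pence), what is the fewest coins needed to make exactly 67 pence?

4

Greedy: take as many of the largest coin as possible, then repeat with the remainder.
67 = 1×50 + 1×10 + 1×5 + 1×2
Total coins = 1 + 1 + 1 + 1 = 4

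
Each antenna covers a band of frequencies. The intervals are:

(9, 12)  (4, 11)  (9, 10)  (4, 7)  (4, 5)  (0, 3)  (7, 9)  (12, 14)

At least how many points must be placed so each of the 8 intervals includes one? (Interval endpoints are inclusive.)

Sorted: [0,3] [4,5] [4,7] [7,9] [9,10] [4,11] [9,12] [12,14]
{[0,3]} hit by 3; {[4,5],[4,7]} hit by 5; {[7,9],[9,10],[4,11],[9,12]} hit by 9; {[12,14]} hit by 14.
Points: 3, 5, 9, 14 (4 total).

4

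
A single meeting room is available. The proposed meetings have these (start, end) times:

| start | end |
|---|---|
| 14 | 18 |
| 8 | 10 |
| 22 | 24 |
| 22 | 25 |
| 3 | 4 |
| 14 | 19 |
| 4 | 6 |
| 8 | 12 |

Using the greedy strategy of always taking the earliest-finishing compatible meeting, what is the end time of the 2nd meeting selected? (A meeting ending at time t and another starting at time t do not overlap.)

Greedy by earliest finish: after sorting by end time, pick each interval compatible with the last pick.
By end time: (3,4), (4,6), (8,10), (8,12), (14,18), (14,19), (22,24), (22,25).
Pick (3,4); next start ≥ 4 → (4,6); next start ≥ 6 → (8,10); next start ≥ 10 → (14,18); next start ≥ 18 → (22,24).
Selected: (3,4) (4,6) (8,10) (14,18) (22,24)

6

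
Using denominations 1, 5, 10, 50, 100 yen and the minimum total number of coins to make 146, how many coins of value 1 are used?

Use the largest denomination that fits, subtract, and repeat.
146 = 1×100 + 4×10 + 1×5 + 1×1
Count of 1: 1

1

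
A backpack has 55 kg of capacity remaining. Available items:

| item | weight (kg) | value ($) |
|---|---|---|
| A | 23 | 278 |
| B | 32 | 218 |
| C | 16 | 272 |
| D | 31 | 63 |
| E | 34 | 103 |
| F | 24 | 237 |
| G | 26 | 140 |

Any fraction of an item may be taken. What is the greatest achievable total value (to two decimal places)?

708.00

Greedy by value/weight ratio, highest first.
Ratios (sorted): C 17.00, A 12.09, F 9.88, B 6.81, G 5.38, E 3.03, D 2.03
take C (16 @ 272); take A (23 @ 278); take 16/24 of F → 158.00. Capacity used 55/55.
Total value = 708.00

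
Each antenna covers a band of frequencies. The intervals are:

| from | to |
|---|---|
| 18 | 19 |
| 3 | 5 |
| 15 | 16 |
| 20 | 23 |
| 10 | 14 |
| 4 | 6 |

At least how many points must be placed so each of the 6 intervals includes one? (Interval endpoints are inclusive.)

5

Sorted: [3,5] [4,6] [10,14] [15,16] [18,19] [20,23]
{[3,5],[4,6]} hit by 5; {[10,14]} hit by 14; {[15,16]} hit by 16; {[18,19]} hit by 19; {[20,23]} hit by 23.
Points: 5, 14, 16, 19, 23 (5 total).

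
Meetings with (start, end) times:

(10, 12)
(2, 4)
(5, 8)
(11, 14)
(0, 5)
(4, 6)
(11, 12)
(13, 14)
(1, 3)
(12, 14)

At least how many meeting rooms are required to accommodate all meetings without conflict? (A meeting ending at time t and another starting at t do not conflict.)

Count concurrent intervals with a sweep; the peak is the room count.
starts: [0, 1, 2, 4, 5, 10, 11, 11, 12, 13]
ends:   [3, 4, 5, 6, 8, 12, 12, 14, 14, 14]
s0→1 s1→2 s2→3  — peak 3.

3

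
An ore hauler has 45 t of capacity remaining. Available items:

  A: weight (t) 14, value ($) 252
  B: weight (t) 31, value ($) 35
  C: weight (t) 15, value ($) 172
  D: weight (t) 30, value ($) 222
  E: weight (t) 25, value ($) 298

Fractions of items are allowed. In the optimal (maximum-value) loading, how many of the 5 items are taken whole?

Ratios (sorted): A 18.00, E 11.92, C 11.47, D 7.40, B 1.13
take A (14 @ 252); take E (25 @ 298); take 6/15 of C → 68.80. Capacity used 45/45.
2 item(s) taken whole; one partial (take 6/15 of C).

2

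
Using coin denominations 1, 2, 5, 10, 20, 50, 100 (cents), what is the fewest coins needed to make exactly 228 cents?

Greedy: take as many of the largest coin as possible, then repeat with the remainder.
228 − 2×100→28 − 1×20→8 − 1×5→3 − 1×2→1 − 1×1→0
Total coins = 2 + 1 + 1 + 1 + 1 = 6

6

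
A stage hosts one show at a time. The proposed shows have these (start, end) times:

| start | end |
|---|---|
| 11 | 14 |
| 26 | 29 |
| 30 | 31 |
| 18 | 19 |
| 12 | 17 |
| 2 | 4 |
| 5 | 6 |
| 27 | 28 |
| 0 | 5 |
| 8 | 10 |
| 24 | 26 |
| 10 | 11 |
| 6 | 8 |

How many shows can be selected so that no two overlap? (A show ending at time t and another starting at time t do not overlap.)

10

By end time: (2,4), (0,5), (5,6), (6,8), (8,10), (10,11), (11,14), (12,17), (18,19), (24,26), (27,28), (26,29), (30,31).
Pick (2,4); next start ≥ 4 → (5,6); next start ≥ 6 → (6,8); next start ≥ 8 → (8,10); next start ≥ 10 → (10,11); next start ≥ 11 → (11,14); next start ≥ 14 → (18,19); next start ≥ 19 → (24,26); next start ≥ 26 → (27,28); next start ≥ 28 → (30,31).
Selected 10 shows.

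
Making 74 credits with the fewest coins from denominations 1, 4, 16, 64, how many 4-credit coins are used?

2

Greedy: take as many of the largest coin as possible, then repeat with the remainder.
74 − 1×64→10 − 2×4→2 − 2×1→0
Count of 4: 2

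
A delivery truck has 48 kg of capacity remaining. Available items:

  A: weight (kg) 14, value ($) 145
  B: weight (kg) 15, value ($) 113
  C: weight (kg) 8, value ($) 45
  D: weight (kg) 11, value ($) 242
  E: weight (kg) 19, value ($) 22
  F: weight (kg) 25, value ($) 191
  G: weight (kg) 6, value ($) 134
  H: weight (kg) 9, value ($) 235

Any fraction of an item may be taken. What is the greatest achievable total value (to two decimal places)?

Greedy by value/weight ratio, highest first.
Order: H (235/9=26.11) > G (134/6=22.33) > D (242/11=22.00) > A (145/14=10.36) > F (191/25=7.64) > B (113/15=7.53) > C (45/8=5.62) > E (22/19=1.16)
Fill: take H (9 @ 235) → take G (6 @ 134) → take D (11 @ 242) → take A (14 @ 145) → take 8/25 of F → 61.12; 48/48 used.
Total value = 817.12

817.12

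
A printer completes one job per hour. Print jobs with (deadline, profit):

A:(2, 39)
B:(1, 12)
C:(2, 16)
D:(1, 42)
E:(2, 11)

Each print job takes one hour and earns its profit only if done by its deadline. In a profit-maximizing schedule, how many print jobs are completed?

Take jobs in profit order; each goes to the latest open slot no later than its deadline.
By profit: D(d1,42), A(d2,39), C(d2,16), B(d1,12), E(d2,11)
D→slot 1; A→slot 2; C skipped; B skipped; E skipped.
2 of 5 scheduled.

2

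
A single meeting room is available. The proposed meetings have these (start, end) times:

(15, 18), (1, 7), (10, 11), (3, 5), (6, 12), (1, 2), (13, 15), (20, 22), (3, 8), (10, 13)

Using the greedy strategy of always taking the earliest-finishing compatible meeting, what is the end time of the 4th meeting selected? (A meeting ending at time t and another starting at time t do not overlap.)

15

Greedy by earliest finish: after sorting by end time, pick each interval compatible with the last pick.
Sorted by end: (1,2)  (3,5)  (1,7)  (3,8)  (10,11)  (6,12)  (10,13)  (13,15)  (15,18)  (20,22)
take (1,2); take (3,5); skip (1,7); skip (3,8); take (10,11); skip (10,13); take (13,15); take (15,18); take (20,22).
Selected: (1,2) (3,5) (10,11) (13,15) (15,18) (20,22)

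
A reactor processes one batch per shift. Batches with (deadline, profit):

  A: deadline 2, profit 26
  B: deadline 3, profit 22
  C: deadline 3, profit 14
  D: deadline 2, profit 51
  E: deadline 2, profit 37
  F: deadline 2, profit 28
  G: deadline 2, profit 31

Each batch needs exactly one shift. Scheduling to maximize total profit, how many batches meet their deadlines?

3

Take jobs in profit order; each goes to the latest open slot no later than its deadline.
By profit: D(d2,51), E(d2,37), G(d2,31), F(d2,28), A(d2,26), B(d3,22), C(d3,14)
D→slot 2; E→slot 1; G skipped; F skipped; A skipped; B→slot 3; C skipped.
3 of 7 scheduled.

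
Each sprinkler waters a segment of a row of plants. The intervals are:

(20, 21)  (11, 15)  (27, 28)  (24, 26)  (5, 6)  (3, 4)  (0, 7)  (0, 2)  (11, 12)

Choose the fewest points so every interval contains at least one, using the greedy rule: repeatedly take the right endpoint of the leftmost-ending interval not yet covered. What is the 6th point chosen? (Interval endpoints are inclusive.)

26

Sorted: [0,2] [3,4] [5,6] [0,7] [11,12] [11,15] [20,21] [24,26] [27,28]
{[0,2]} hit by 2; {[3,4]} hit by 4; {[5,6],[0,7]} hit by 6; {[11,12],[11,15]} hit by 12; {[20,21]} hit by 21; {[24,26]} hit by 26; {[27,28]} hit by 28.
Points: 2, 4, 6, 12, 21, 26, 28 (7 total).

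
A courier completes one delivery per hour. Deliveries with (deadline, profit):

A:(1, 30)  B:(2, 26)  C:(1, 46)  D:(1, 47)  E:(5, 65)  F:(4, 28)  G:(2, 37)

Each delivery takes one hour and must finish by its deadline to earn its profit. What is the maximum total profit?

By profit: E(d5,65), D(d1,47), C(d1,46), G(d2,37), A(d1,30), F(d4,28), B(d2,26)
E→slot 5; D→slot 1; C skipped; G→slot 2; A skipped; F→slot 4; B skipped.
Profit = 47 + 37 + 28 + 65 = 177

177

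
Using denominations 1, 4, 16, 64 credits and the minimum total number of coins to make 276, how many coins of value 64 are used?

Use the largest denomination that fits, subtract, and repeat.
276 − 4×64→20 − 1×16→4 − 1×4→0
Count of 64: 4

4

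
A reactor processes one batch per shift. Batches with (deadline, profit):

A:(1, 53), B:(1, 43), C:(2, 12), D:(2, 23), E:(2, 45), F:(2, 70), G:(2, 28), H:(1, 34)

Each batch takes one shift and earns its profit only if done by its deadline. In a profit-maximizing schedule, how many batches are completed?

Sort by profit descending; place each in the latest free slot ≤ its deadline.
Profit order: F=70 A=53 E=45 B=43 H=34 G=28 D=23 C=12
Assign: F→slot 2, A→slot 1, E skipped, B skipped, H skipped, G skipped, D skipped, C skipped.
Slots: [1:A] [2:F]
2 of 8 scheduled.

2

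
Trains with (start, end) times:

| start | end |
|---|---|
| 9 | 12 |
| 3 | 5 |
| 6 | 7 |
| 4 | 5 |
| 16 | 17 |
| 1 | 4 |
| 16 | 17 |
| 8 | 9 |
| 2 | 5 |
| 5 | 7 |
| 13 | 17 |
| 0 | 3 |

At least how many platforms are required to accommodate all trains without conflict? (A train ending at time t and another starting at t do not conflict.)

Count concurrent intervals with a sweep; the peak is the room count.
starts: [0, 1, 2, 3, 4, 5, 6, 8, 9, 13, 16, 16]
ends:   [3, 4, 5, 5, 5, 7, 7, 9, 12, 17, 17, 17]
s0→1 s1→2 s2→3  — peak 3.

3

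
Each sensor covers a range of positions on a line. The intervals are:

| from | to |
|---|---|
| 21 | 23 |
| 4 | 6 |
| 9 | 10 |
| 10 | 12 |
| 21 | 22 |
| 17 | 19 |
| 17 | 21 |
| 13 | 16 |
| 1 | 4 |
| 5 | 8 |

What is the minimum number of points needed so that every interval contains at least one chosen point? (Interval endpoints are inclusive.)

Sort by right endpoint; whenever an interval is uncovered, place a point at its right end.
Sorted: [1,4] [4,6] [5,8] [9,10] [10,12] [13,16] [17,19] [17,21] [21,22] [21,23]
{[1,4],[4,6]} hit by 4; {[5,8]} hit by 8; {[9,10],[10,12]} hit by 10; {[13,16]} hit by 16; {[17,19],[17,21]} hit by 19; {[21,22],[21,23]} hit by 22.
Points: 4, 8, 10, 16, 19, 22 (6 total).

6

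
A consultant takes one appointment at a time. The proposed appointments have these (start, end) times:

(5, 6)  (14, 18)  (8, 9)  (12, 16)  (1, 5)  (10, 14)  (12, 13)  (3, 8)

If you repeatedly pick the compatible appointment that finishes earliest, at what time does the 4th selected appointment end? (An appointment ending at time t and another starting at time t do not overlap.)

Sort by end time and greedily take each interval whose start is ≥ the last chosen end.
By end time: (1,5), (5,6), (3,8), (8,9), (12,13), (10,14), (12,16), (14,18).
Pick (1,5); next start ≥ 5 → (5,6); next start ≥ 6 → (8,9); next start ≥ 9 → (12,13); next start ≥ 13 → (14,18).
Selected: (1,5) (5,6) (8,9) (12,13) (14,18)

13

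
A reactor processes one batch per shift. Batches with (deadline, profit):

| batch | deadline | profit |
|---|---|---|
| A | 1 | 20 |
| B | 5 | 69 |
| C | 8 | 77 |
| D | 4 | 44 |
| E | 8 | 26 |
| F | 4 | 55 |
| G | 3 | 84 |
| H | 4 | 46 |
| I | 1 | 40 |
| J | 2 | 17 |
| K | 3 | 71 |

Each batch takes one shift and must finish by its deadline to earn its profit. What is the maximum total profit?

Take jobs in profit order; each goes to the latest open slot no later than its deadline.
Profit order: G=84 C=77 K=71 B=69 F=55 H=46 D=44 I=40 E=26 A=20 J=17
Assign: G→slot 3, C→slot 8, K→slot 2, B→slot 5, F→slot 4, H→slot 1, D skipped, I skipped, E→slot 7, A skipped, J skipped.
Slots: [1:H] [2:K] [3:G] [4:F] [5:B] [7:E] [8:C]
Profit = 46 + 71 + 84 + 55 + 69 + 26 + 77 = 428

428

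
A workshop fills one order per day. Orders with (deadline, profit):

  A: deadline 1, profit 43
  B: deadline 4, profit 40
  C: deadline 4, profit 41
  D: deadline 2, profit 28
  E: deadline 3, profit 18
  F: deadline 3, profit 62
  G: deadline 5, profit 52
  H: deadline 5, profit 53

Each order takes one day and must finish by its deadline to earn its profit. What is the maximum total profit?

251

Sort by profit descending; place each in the latest free slot ≤ its deadline.
Profit order: F=62 H=53 G=52 A=43 C=41 B=40 D=28 E=18
Assign: F→slot 3, H→slot 5, G→slot 4, A→slot 1, C→slot 2, B skipped, D skipped, E skipped.
Slots: [1:A] [2:C] [3:F] [4:G] [5:H]
Profit = 43 + 41 + 62 + 52 + 53 = 251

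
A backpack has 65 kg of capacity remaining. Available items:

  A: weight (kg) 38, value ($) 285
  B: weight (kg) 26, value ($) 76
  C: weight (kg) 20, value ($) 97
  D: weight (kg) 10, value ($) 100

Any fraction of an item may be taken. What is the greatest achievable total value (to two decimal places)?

Ratios (sorted): D 10.00, A 7.50, C 4.85, B 2.92
take D (10 @ 100); take A (38 @ 285); take 17/20 of C → 82.45. Capacity used 65/65.
Total value = 467.45

467.45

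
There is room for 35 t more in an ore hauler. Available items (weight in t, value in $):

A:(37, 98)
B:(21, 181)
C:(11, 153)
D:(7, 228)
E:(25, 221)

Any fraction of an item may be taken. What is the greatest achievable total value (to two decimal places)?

Greedy by value/weight ratio, highest first.
Ratios (sorted): D 32.57, C 13.91, E 8.84, B 8.62, A 2.65
take D (7 @ 228); take C (11 @ 153); take 17/25 of E → 150.28. Capacity used 35/35.
Total value = 531.28

531.28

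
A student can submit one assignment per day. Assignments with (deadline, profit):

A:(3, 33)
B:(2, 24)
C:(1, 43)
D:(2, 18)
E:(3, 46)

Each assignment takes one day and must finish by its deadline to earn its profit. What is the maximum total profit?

Sort by profit descending; place each in the latest free slot ≤ its deadline.
Profit order: E=46 C=43 A=33 B=24 D=18
Assign: E→slot 3, C→slot 1, A→slot 2, B skipped, D skipped.
Slots: [1:C] [2:A] [3:E]
Profit = 43 + 33 + 46 = 122

122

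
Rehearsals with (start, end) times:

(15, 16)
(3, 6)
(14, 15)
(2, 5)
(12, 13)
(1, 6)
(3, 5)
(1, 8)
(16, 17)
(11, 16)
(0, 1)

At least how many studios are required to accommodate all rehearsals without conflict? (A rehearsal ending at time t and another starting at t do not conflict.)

The answer is the maximum number of intervals overlapping at any instant.
Events (time:±→running): 0:+→1 1:-→0 1:+→1 1:+→2 2:+→3 3:+→4 3:+→5 … peak 5.

5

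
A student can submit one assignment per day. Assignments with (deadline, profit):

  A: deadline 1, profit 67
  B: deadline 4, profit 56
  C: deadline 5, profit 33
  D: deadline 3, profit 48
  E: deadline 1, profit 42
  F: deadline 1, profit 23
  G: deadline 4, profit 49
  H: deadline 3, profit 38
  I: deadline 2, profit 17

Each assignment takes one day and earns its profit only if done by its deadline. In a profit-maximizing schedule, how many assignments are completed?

5

Take jobs in profit order; each goes to the latest open slot no later than its deadline.
By profit: A(d1,67), B(d4,56), G(d4,49), D(d3,48), E(d1,42), H(d3,38), C(d5,33), F(d1,23), I(d2,17)
A→slot 1; B→slot 4; G→slot 3; D→slot 2; E skipped; H skipped; C→slot 5; F skipped; I skipped.
5 of 9 scheduled.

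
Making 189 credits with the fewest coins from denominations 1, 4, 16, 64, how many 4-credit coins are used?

3

Greedy: take as many of the largest coin as possible, then repeat with the remainder.
189 = 2×64 + 3×16 + 3×4 + 1×1
Count of 4: 3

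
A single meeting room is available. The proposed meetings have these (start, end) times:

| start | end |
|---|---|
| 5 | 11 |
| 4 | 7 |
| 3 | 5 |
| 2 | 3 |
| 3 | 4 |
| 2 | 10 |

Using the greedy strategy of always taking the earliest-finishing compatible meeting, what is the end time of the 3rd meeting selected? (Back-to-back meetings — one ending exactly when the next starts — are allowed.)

Sort by end time and greedily take each interval whose start is ≥ the last chosen end.
Sorted by end: (2,3)  (3,4)  (3,5)  (4,7)  (2,10)  (5,11)
take (2,3); take (3,4); take (4,7); skip (2,10).
Selected: (2,3) (3,4) (4,7)

7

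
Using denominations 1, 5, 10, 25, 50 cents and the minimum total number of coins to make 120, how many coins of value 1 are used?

0

Use the largest denomination that fits, subtract, and repeat.
120 − 2×50→20 − 2×10→0
Count of 1: 0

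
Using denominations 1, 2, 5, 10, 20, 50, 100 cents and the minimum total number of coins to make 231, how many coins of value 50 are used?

Use the largest denomination that fits, subtract, and repeat.
231 = 2×100 + 1×20 + 1×10 + 1×1
Count of 50: 0

0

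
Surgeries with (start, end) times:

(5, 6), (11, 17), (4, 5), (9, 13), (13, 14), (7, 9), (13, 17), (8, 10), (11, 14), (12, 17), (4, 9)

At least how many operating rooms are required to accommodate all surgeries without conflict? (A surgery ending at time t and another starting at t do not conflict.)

Count concurrent intervals with a sweep; the peak is the room count.
Events (time:±→running): 4:+→1 4:+→2 5:-→1 5:+→2 6:-→1 7:+→2 8:+→3 9:-→2 9:-→1 9:+→2 10:-→1 11:+→2 11:+→3 12:+→4 13:-→3 13:+→4 13:+→5 … peak 5.

5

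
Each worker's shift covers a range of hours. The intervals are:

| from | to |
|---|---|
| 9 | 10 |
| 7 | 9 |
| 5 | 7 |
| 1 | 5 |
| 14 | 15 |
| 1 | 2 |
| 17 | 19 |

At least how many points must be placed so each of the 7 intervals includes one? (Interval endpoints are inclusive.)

5

By right end: [1,2]  [1,5]  [5,7]  [7,9]  [9,10]  [14,15]  [17,19]
[1,2] uncovered → point at 2; [5,7] uncovered → point at 7; [9,10] uncovered → point at 10; [14,15] uncovered → point at 15; [17,19] uncovered → point at 19.
Points: 2, 7, 10, 15, 19 (5 total).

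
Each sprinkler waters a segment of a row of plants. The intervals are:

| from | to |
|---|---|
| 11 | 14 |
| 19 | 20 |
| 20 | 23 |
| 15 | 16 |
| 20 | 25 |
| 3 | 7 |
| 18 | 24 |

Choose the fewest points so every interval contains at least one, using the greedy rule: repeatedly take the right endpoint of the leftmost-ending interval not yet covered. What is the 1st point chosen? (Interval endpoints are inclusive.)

Sorted: [3,7] [11,14] [15,16] [19,20] [20,23] [18,24] [20,25]
{[3,7]} hit by 7; {[11,14]} hit by 14; {[15,16]} hit by 16; {[19,20],[20,23],[18,24],[20,25]} hit by 20.
Points: 7, 14, 16, 20 (4 total).

7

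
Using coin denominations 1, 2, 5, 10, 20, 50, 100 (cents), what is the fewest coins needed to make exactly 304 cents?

Use the largest denomination that fits, subtract, and repeat.
304 = 3×100 + 2×2
Total coins = 3 + 2 = 5

5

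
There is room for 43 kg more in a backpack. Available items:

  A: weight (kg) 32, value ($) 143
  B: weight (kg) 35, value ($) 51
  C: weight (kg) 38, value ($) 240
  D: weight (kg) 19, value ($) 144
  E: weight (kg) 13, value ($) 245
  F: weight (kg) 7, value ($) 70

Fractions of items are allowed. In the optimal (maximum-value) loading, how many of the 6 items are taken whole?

Sort by value per unit weight and fill in that order.
Ratios (sorted): E 18.85, F 10.00, D 7.58, C 6.32, A 4.47, B 1.46
take E (13 @ 245); take F (7 @ 70); take D (19 @ 144); take 4/38 of C → 25.26. Capacity used 43/43.
3 item(s) taken whole; one partial (take 4/38 of C).

3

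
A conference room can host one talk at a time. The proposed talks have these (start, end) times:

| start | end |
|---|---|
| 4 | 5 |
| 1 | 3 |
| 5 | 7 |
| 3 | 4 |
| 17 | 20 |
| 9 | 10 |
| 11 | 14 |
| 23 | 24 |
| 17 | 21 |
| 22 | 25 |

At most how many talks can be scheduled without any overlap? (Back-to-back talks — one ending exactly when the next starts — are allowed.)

Order by finish time; keep every interval that doesn't clash with the previous kept one.
By end time: (1,3), (3,4), (4,5), (5,7), (9,10), (11,14), (17,20), (17,21), (23,24), (22,25).
Pick (1,3); next start ≥ 3 → (3,4); next start ≥ 4 → (4,5); next start ≥ 5 → (5,7); next start ≥ 7 → (9,10); next start ≥ 10 → (11,14); next start ≥ 14 → (17,20); next start ≥ 20 → (23,24).
Selected 8 talks.

8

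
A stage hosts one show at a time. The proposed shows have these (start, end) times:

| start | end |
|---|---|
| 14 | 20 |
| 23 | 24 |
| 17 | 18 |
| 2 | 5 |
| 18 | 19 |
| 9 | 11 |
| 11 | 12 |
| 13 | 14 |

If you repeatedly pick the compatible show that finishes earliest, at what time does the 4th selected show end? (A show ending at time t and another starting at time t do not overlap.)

Order by finish time; keep every interval that doesn't clash with the previous kept one.
By end time: (2,5), (9,11), (11,12), (13,14), (17,18), (18,19), (14,20), (23,24).
Pick (2,5); next start ≥ 5 → (9,11); next start ≥ 11 → (11,12); next start ≥ 12 → (13,14); next start ≥ 14 → (17,18); next start ≥ 18 → (18,19); next start ≥ 19 → (23,24).
Selected: (2,5) (9,11) (11,12) (13,14) (17,18) (18,19) (23,24)

14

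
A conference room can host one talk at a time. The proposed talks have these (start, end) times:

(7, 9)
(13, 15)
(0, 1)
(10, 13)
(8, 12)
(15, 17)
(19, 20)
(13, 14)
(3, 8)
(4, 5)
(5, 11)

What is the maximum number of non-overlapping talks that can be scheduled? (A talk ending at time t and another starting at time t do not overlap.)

7

By end time: (0,1), (4,5), (3,8), (7,9), (5,11), (8,12), (10,13), (13,14), (13,15), (15,17), (19,20).
Pick (0,1); next start ≥ 1 → (4,5); next start ≥ 5 → (7,9); next start ≥ 9 → (10,13); next start ≥ 13 → (13,14); next start ≥ 14 → (15,17); next start ≥ 17 → (19,20).
Selected 7 talks.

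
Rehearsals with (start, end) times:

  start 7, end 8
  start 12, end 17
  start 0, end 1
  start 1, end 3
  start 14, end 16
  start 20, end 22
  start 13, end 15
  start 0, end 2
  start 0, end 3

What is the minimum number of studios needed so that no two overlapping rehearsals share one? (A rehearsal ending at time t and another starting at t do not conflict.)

The answer is the maximum number of intervals overlapping at any instant.
Events (time:±→running): 0:+→1 0:+→2 0:+→3 … peak 3.

3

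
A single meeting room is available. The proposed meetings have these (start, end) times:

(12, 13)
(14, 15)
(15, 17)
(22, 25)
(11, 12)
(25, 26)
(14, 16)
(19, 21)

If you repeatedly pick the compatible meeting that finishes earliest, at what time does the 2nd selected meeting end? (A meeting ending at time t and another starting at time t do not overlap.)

13

Greedy by earliest finish: after sorting by end time, pick each interval compatible with the last pick.
Sorted by end: (11,12)  (12,13)  (14,15)  (14,16)  (15,17)  (19,21)  (22,25)  (25,26)
take (11,12); take (12,13); take (14,15); skip (14,16); take (15,17); take (19,21); take (22,25); take (25,26).
Selected: (11,12) (12,13) (14,15) (15,17) (19,21) (22,25) (25,26)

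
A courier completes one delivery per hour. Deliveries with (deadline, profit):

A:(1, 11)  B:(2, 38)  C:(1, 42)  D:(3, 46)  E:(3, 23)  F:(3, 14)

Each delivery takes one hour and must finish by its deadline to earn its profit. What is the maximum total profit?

126

By profit: D(d3,46), C(d1,42), B(d2,38), E(d3,23), F(d3,14), A(d1,11)
D→slot 3; C→slot 1; B→slot 2; E skipped; F skipped; A skipped.
Profit = 42 + 38 + 46 = 126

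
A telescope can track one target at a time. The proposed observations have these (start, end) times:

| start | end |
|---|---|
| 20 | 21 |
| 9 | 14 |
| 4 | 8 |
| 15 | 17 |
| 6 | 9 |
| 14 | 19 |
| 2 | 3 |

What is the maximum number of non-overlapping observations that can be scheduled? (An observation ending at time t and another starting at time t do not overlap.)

Greedy by earliest finish: after sorting by end time, pick each interval compatible with the last pick.
Sorted by end: (2,3)  (4,8)  (6,9)  (9,14)  (15,17)  (14,19)  (20,21)
take (2,3); take (4,8); take (9,14); take (15,17); take (20,21).
Selected 5 observations.

5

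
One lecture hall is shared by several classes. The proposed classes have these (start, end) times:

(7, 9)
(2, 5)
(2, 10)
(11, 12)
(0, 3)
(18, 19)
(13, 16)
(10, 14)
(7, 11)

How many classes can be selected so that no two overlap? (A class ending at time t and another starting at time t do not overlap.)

Order by finish time; keep every interval that doesn't clash with the previous kept one.
By end time: (0,3), (2,5), (7,9), (2,10), (7,11), (11,12), (10,14), (13,16), (18,19).
Pick (0,3); next start ≥ 3 → (7,9); next start ≥ 9 → (11,12); next start ≥ 12 → (13,16); next start ≥ 16 → (18,19).
Selected 5 classes.

5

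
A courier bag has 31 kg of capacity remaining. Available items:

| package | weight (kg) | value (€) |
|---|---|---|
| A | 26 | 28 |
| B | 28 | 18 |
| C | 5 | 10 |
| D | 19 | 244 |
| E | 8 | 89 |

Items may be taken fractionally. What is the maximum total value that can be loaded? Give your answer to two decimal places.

341.00

Greedy by value/weight ratio, highest first.
Order: D (244/19=12.84) > E (89/8=11.12) > C (10/5=2.00) > A (28/26=1.08) > B (18/28=0.64)
Fill: take D (19 @ 244) → take E (8 @ 89) → take 4/5 of C → 8.00; 31/31 used.
Total value = 341.00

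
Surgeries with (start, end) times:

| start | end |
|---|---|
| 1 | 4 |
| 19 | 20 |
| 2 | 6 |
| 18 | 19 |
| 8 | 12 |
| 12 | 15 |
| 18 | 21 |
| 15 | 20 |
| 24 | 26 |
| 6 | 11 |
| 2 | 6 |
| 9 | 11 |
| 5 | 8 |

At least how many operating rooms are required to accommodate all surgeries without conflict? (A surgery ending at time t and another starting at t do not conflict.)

3

starts: [1, 2, 2, 5, 6, 8, 9, 12, 15, 18, 18, 19, 24]
ends:   [4, 6, 6, 8, 11, 11, 12, 15, 19, 20, 20, 21, 26]
s1→1 s2→2 s2→3  — peak 3.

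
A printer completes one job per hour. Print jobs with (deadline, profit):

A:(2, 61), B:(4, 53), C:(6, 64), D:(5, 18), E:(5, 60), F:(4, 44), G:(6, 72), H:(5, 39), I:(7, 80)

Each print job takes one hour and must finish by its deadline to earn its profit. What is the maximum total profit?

Sort by profit descending; place each in the latest free slot ≤ its deadline.
Profit order: I=80 G=72 C=64 A=61 E=60 B=53 F=44 H=39 D=18
Assign: I→slot 7, G→slot 6, C→slot 5, A→slot 2, E→slot 4, B→slot 3, F→slot 1, H skipped, D skipped.
Slots: [1:F] [2:A] [3:B] [4:E] [5:C] [6:G] [7:I]
Profit = 44 + 61 + 53 + 60 + 64 + 72 + 80 = 434

434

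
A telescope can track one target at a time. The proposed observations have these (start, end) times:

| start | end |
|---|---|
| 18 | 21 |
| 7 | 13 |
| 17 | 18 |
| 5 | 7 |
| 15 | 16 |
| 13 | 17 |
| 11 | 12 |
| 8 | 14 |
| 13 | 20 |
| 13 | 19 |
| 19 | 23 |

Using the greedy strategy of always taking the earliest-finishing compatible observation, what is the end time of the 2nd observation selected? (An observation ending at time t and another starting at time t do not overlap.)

12

By end time: (5,7), (11,12), (7,13), (8,14), (15,16), (13,17), (17,18), (13,19), (13,20), (18,21), (19,23).
Pick (5,7); next start ≥ 7 → (11,12); next start ≥ 12 → (15,16); next start ≥ 16 → (17,18); next start ≥ 18 → (18,21).
Selected: (5,7) (11,12) (15,16) (17,18) (18,21)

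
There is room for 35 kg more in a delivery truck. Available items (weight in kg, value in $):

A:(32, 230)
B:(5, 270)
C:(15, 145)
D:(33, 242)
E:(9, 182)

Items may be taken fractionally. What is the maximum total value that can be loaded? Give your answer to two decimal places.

Sort by value per unit weight and fill in that order.
Ratios (sorted): B 54.00, E 20.22, C 9.67, D 7.33, A 7.19
take B (5 @ 270); take E (9 @ 182); take C (15 @ 145); take 6/33 of D → 44.00. Capacity used 35/35.
Total value = 641.00

641.00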